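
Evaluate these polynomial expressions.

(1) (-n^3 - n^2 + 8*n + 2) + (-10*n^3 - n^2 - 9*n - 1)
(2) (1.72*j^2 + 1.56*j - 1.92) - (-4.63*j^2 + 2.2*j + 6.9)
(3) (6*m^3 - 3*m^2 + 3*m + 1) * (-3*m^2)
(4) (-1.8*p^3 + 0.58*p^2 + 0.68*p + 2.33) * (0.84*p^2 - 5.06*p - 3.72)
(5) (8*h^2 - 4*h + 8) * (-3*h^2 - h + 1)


(1) = -11*n^3 - 2*n^2 - n + 1
(2) = 6.35*j^2 - 0.64*j - 8.82
(3) = -18*m^5 + 9*m^4 - 9*m^3 - 3*m^2
(4) = -1.512*p^5 + 9.5952*p^4 + 4.3324*p^3 - 3.6412*p^2 - 14.3194*p - 8.6676
(5) = -24*h^4 + 4*h^3 - 12*h^2 - 12*h + 8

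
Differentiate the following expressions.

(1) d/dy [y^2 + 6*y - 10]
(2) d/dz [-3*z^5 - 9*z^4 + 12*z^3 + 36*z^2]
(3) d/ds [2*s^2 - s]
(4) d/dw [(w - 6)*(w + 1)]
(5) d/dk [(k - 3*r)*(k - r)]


(1) = 2*y + 6
(2) = 3*z*(-5*z^3 - 12*z^2 + 12*z + 24)
(3) = 4*s - 1
(4) = 2*w - 5
(5) = 2*k - 4*r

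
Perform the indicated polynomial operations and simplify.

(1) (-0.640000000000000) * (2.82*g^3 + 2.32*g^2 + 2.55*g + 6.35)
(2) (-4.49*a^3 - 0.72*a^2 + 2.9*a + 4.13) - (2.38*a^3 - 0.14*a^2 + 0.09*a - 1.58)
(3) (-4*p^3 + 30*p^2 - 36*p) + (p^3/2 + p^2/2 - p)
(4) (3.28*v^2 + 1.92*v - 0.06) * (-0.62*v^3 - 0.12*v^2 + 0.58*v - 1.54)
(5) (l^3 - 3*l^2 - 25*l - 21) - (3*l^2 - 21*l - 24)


(1) = -1.8048*g^3 - 1.4848*g^2 - 1.632*g - 4.064
(2) = -6.87*a^3 - 0.58*a^2 + 2.81*a + 5.71
(3) = -7*p^3/2 + 61*p^2/2 - 37*p
(4) = -2.0336*v^5 - 1.584*v^4 + 1.7092*v^3 - 3.9304*v^2 - 2.9916*v + 0.0924
(5) = l^3 - 6*l^2 - 4*l + 3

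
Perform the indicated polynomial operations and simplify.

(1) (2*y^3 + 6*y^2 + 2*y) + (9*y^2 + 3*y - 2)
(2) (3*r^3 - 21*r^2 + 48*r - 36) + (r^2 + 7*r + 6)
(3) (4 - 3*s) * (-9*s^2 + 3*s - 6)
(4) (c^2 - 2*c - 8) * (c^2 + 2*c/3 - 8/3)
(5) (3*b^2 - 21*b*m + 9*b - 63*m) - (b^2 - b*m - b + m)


(1) = 2*y^3 + 15*y^2 + 5*y - 2
(2) = 3*r^3 - 20*r^2 + 55*r - 30
(3) = 27*s^3 - 45*s^2 + 30*s - 24
(4) = c^4 - 4*c^3/3 - 12*c^2 + 64/3
(5) = 2*b^2 - 20*b*m + 10*b - 64*m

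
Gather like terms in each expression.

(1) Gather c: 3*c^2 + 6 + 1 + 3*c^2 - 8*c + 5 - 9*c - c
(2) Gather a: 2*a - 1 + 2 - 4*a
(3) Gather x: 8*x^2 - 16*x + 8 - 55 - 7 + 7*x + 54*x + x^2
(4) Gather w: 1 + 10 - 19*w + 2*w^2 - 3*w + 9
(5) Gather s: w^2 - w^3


(1) = 6*c^2 - 18*c + 12
(2) = 1 - 2*a
(3) = 9*x^2 + 45*x - 54
(4) = 2*w^2 - 22*w + 20
(5) = -w^3 + w^2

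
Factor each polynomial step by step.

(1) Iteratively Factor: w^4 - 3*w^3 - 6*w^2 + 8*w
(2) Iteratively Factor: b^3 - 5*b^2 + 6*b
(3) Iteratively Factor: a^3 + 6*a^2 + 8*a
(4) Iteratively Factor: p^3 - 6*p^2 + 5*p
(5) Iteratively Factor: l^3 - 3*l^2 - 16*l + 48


(1) = (w + 2)*(w^3 - 5*w^2 + 4*w) = w*(w + 2)*(w^2 - 5*w + 4) = w*(w - 1)*(w + 2)*(w - 4)
(2) = (b - 2)*(b^2 - 3*b) = b*(b - 2)*(b - 3)
(3) = (a + 4)*(a^2 + 2*a) = a*(a + 4)*(a + 2)
(4) = (p)*(p^2 - 6*p + 5) = p*(p - 5)*(p - 1)
(5) = (l + 4)*(l^2 - 7*l + 12) = (l - 3)*(l + 4)*(l - 4)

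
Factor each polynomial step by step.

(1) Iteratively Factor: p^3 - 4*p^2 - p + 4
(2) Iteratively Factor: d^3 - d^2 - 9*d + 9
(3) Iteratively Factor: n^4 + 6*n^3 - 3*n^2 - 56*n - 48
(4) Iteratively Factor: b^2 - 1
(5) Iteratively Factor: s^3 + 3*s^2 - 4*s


(1) = (p - 1)*(p^2 - 3*p - 4) = (p - 4)*(p - 1)*(p + 1)
(2) = (d + 3)*(d^2 - 4*d + 3) = (d - 3)*(d + 3)*(d - 1)
(3) = (n - 3)*(n^3 + 9*n^2 + 24*n + 16) = (n - 3)*(n + 4)*(n^2 + 5*n + 4) = (n - 3)*(n + 4)^2*(n + 1)
(4) = (b - 1)*(b + 1)
(5) = (s + 4)*(s^2 - s) = s*(s + 4)*(s - 1)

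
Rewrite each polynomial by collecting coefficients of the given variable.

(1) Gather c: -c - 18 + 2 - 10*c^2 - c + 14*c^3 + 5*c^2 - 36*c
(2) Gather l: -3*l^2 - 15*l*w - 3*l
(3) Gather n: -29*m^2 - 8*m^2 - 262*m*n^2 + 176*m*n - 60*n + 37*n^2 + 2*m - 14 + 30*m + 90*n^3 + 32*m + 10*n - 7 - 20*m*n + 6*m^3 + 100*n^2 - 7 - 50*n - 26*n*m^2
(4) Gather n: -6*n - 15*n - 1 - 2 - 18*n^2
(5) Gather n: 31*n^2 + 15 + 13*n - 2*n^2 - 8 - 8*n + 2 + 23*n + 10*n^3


(1) = 14*c^3 - 5*c^2 - 38*c - 16
(2) = -3*l^2 + l*(-15*w - 3)
(3) = 6*m^3 - 37*m^2 + 64*m + 90*n^3 + n^2*(137 - 262*m) + n*(-26*m^2 + 156*m - 100) - 28
(4) = -18*n^2 - 21*n - 3
(5) = 10*n^3 + 29*n^2 + 28*n + 9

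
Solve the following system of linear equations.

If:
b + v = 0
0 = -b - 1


Then:
b = -1
v = 1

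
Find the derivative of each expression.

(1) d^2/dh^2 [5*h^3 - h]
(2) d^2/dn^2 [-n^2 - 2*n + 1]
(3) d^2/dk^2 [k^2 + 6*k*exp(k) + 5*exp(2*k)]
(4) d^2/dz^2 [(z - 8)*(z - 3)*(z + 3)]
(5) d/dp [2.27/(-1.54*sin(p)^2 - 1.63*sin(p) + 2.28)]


(1) = 30*h
(2) = -2
(3) = 6*k*exp(k) + 20*exp(2*k) + 12*exp(k) + 2
(4) = 6*z - 16
(5) = (6.9916*sin(p) + 3.7001)*cos(p)/(1.54*sin(p)^2 + 1.63*sin(p) - 2.28)^2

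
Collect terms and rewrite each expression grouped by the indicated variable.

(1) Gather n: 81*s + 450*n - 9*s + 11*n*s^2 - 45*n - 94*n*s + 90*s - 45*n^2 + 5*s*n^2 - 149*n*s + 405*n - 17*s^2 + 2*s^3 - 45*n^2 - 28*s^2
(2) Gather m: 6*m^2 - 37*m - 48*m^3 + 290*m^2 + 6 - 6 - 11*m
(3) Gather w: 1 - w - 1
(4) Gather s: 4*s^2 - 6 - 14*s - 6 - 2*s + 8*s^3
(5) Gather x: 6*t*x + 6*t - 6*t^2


(1) = n^2*(5*s - 90) + n*(11*s^2 - 243*s + 810) + 2*s^3 - 45*s^2 + 162*s
(2) = -48*m^3 + 296*m^2 - 48*m
(3) = -w
(4) = 8*s^3 + 4*s^2 - 16*s - 12
(5) = -6*t^2 + 6*t*x + 6*t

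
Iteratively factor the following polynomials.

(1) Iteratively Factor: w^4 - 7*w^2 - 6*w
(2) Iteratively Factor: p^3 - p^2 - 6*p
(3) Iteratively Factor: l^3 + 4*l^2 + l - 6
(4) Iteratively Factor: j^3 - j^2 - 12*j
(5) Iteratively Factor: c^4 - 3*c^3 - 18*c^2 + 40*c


(1) = (w + 2)*(w^3 - 2*w^2 - 3*w) = w*(w + 2)*(w^2 - 2*w - 3) = w*(w - 3)*(w + 2)*(w + 1)
(2) = (p - 3)*(p^2 + 2*p) = p*(p - 3)*(p + 2)
(3) = (l + 3)*(l^2 + l - 2) = (l - 1)*(l + 3)*(l + 2)
(4) = (j - 4)*(j^2 + 3*j) = j*(j - 4)*(j + 3)
(5) = (c)*(c^3 - 3*c^2 - 18*c + 40) = c*(c + 4)*(c^2 - 7*c + 10) = c*(c - 2)*(c + 4)*(c - 5)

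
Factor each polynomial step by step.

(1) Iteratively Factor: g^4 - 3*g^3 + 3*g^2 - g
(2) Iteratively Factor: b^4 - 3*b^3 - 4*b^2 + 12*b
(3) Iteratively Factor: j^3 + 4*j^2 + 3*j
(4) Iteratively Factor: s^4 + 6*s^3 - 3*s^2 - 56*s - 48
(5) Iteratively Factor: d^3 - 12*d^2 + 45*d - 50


(1) = (g - 1)*(g^3 - 2*g^2 + g) = g*(g - 1)*(g^2 - 2*g + 1) = g*(g - 1)^2*(g - 1)
(2) = (b - 3)*(b^3 - 4*b) = (b - 3)*(b + 2)*(b^2 - 2*b) = b*(b - 3)*(b + 2)*(b - 2)
(3) = (j + 3)*(j^2 + j) = j*(j + 3)*(j + 1)
(4) = (s + 4)*(s^3 + 2*s^2 - 11*s - 12) = (s + 4)^2*(s^2 - 2*s - 3) = (s + 1)*(s + 4)^2*(s - 3)
(5) = (d - 5)*(d^2 - 7*d + 10) = (d - 5)*(d - 2)*(d - 5)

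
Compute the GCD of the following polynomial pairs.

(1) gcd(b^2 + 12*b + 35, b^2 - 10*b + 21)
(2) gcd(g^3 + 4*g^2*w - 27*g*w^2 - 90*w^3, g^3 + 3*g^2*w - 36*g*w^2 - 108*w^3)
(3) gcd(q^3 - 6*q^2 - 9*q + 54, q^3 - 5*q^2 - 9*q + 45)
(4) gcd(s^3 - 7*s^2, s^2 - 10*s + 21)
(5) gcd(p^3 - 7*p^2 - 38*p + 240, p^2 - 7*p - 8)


(1) = gcd((b + 5)*(b + 7), (b - 7)*(b - 3)) = 1
(2) = gcd((g - 5*w)*(g + 3*w)*(g + 6*w), (g - 6*w)*(g + 3*w)*(g + 6*w)) = g^2 + 9*g*w + 18*w^2
(3) = q^2 - 9
(4) = gcd(s^2*(s - 7), (s - 7)*(s - 3)) = s - 7
(5) = gcd((p - 8)*(p - 5)*(p + 6), (p - 8)*(p + 1)) = p - 8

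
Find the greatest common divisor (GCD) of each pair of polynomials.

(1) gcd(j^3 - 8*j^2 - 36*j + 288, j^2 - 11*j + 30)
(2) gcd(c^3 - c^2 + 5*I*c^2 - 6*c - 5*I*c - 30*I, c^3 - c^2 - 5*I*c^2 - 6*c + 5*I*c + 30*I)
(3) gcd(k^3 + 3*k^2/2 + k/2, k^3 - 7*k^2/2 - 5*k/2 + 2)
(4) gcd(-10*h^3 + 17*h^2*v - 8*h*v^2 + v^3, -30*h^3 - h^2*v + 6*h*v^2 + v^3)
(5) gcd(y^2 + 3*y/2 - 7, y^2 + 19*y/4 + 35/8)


(1) = j - 6
(2) = gcd((c - 3)*(c + 2)*(c + 5*I), (c - 3)*(c + 2)*(c - 5*I)) = c^2 - c - 6
(3) = k + 1
(4) = gcd((-5*h + v)*(-2*h + v)*(-h + v), (-2*h + v)*(3*h + v)*(5*h + v)) = -2*h + v
(5) = y + 7/2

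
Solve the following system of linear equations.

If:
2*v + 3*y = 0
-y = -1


Then:
v = -3/2
y = 1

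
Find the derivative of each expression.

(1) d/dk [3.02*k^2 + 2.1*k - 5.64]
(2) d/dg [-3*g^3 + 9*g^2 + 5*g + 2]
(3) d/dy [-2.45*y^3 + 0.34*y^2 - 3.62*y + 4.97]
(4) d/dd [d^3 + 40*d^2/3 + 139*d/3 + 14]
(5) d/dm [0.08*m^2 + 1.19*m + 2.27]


(1) = 6.04*k + 2.1
(2) = -9*g^2 + 18*g + 5
(3) = -7.35*y^2 + 0.68*y - 3.62
(4) = 3*d^2 + 80*d/3 + 139/3
(5) = 0.16*m + 1.19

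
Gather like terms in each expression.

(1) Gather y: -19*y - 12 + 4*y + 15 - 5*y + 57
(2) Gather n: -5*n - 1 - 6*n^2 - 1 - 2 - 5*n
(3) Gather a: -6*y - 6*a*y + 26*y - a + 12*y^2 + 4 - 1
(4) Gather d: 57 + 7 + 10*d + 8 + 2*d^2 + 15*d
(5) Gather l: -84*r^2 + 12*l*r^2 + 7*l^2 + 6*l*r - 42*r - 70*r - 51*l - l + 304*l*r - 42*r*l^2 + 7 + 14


(1) = 60 - 20*y
(2) = -6*n^2 - 10*n - 4
(3) = a*(-6*y - 1) + 12*y^2 + 20*y + 3
(4) = 2*d^2 + 25*d + 72
(5) = l^2*(7 - 42*r) + l*(12*r^2 + 310*r - 52) - 84*r^2 - 112*r + 21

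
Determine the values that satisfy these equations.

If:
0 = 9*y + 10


Then:
y = -10/9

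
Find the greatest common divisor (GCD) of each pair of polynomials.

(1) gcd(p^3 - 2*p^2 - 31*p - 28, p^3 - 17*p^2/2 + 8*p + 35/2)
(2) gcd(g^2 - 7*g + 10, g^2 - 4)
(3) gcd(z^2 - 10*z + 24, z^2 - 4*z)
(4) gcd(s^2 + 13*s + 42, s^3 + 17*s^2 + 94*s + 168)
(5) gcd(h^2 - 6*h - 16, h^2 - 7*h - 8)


(1) = gcd((p - 7)*(p + 1)*(p + 4), (p - 7)*(p - 5/2)*(p + 1)) = p^2 - 6*p - 7
(2) = gcd((g - 5)*(g - 2), (g - 2)*(g + 2)) = g - 2
(3) = gcd((z - 6)*(z - 4), z*(z - 4)) = z - 4
(4) = gcd((s + 6)*(s + 7), (s + 4)*(s + 6)*(s + 7)) = s^2 + 13*s + 42
(5) = gcd((h - 8)*(h + 2), (h - 8)*(h + 1)) = h - 8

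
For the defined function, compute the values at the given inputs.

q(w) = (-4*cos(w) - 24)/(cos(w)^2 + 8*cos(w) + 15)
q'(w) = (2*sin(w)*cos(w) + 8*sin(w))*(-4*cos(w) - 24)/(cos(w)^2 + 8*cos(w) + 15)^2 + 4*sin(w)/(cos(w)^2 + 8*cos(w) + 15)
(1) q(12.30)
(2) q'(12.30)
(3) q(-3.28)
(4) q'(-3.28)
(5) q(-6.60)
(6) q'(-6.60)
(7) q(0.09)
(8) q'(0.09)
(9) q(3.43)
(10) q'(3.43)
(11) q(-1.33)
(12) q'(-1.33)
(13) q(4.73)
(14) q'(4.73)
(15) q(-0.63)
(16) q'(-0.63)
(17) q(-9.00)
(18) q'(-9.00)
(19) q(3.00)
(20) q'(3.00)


(1) = -1.18
(2) = 0.09
(3) = -2.49
(4) = -0.19
(5) = -1.18
(6) = 0.10
(7) = -1.17
(8) = -0.03
(9) = -2.44
(10) = 0.37
(11) = -1.47
(12) = 0.48
(13) = -1.59
(14) = 0.58
(15) = -1.23
(16) = 0.21
(17) = -2.38
(18) = 0.52
(19) = -2.49
(20) = -0.19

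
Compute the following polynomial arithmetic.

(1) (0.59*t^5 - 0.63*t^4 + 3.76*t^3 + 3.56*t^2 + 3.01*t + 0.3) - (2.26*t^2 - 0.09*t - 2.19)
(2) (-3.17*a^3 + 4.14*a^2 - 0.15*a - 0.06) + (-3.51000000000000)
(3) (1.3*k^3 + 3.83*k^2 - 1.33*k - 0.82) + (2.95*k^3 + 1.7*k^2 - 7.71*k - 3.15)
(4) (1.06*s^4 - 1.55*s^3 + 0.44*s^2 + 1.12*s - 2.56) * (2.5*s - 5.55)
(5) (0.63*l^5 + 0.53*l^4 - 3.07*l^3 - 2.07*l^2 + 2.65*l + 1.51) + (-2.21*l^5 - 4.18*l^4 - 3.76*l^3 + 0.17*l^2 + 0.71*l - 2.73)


(1) = 0.59*t^5 - 0.63*t^4 + 3.76*t^3 + 1.3*t^2 + 3.1*t + 2.49
(2) = -3.17*a^3 + 4.14*a^2 - 0.15*a - 3.57
(3) = 4.25*k^3 + 5.53*k^2 - 9.04*k - 3.97
(4) = 2.65*s^5 - 9.758*s^4 + 9.7025*s^3 + 0.358*s^2 - 12.616*s + 14.208
(5) = -1.58*l^5 - 3.65*l^4 - 6.83*l^3 - 1.9*l^2 + 3.36*l - 1.22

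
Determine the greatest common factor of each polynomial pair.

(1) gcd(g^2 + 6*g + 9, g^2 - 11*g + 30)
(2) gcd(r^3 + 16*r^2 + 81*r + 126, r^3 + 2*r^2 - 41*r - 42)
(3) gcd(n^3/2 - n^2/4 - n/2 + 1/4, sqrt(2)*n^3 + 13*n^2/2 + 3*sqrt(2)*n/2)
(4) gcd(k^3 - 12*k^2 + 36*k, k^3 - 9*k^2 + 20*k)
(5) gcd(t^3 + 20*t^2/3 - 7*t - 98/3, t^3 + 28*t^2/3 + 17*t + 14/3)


(1) = gcd((g + 3)^2, (g - 6)*(g - 5)) = 1
(2) = gcd((r + 3)*(r + 6)*(r + 7), (r - 6)*(r + 1)*(r + 7)) = r + 7
(3) = 1
(4) = k
(5) = gcd((t - 7/3)*(t + 2)*(t + 7), (t + 1/3)*(t + 2)*(t + 7)) = t^2 + 9*t + 14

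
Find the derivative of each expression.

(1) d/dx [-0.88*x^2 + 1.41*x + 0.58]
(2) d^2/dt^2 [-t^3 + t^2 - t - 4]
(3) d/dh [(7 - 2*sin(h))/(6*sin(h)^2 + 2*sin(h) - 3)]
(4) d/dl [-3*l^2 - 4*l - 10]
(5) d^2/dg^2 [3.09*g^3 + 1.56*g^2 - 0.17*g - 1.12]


(1) = 1.41 - 1.76*x
(2) = 2 - 6*t
(3) = 4*(3*sin(h)^2 - 21*sin(h) - 2)*cos(h)/(2*sin(h) - 3*cos(2*h))^2
(4) = -6*l - 4
(5) = 18.54*g + 3.12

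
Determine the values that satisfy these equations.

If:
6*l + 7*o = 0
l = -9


Then:
l = -9
o = 54/7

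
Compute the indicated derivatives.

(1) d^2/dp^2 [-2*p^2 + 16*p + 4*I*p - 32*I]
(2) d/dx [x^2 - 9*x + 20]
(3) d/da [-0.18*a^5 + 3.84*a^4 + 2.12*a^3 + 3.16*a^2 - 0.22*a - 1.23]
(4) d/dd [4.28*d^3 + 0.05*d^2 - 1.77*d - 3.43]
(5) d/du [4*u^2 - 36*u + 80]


(1) = -4
(2) = 2*x - 9
(3) = -0.9*a^4 + 15.36*a^3 + 6.36*a^2 + 6.32*a - 0.22
(4) = 12.84*d^2 + 0.1*d - 1.77
(5) = 8*u - 36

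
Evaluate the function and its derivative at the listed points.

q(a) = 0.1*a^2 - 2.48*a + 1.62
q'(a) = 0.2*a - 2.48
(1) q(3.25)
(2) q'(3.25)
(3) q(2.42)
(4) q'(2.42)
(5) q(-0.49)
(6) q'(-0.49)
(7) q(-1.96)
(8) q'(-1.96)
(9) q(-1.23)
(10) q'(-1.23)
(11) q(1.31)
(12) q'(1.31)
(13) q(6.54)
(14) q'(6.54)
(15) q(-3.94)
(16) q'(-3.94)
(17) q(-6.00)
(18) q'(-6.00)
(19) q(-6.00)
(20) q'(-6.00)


(1) = -5.38
(2) = -1.83
(3) = -3.80
(4) = -2.00
(5) = 2.86
(6) = -2.58
(7) = 6.86
(8) = -2.87
(9) = 4.82
(10) = -2.73
(11) = -1.46
(12) = -2.22
(13) = -10.32
(14) = -1.17
(15) = 12.94
(16) = -3.27
(17) = 20.10
(18) = -3.68
(19) = 20.10
(20) = -3.68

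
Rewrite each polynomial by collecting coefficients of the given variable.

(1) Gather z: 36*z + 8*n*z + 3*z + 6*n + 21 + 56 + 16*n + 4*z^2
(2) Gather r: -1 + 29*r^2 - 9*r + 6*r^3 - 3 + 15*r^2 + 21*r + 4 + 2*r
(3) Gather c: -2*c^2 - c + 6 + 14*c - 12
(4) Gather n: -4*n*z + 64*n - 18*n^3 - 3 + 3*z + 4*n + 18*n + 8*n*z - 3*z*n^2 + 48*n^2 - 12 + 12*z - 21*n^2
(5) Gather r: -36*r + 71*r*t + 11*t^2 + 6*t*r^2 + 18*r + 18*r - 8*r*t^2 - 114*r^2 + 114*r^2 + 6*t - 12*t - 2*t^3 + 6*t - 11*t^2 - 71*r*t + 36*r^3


(1) = 22*n + 4*z^2 + z*(8*n + 39) + 77
(2) = 6*r^3 + 44*r^2 + 14*r
(3) = -2*c^2 + 13*c - 6
(4) = -18*n^3 + n^2*(27 - 3*z) + n*(4*z + 86) + 15*z - 15
(5) = 36*r^3 + 6*r^2*t - 8*r*t^2 - 2*t^3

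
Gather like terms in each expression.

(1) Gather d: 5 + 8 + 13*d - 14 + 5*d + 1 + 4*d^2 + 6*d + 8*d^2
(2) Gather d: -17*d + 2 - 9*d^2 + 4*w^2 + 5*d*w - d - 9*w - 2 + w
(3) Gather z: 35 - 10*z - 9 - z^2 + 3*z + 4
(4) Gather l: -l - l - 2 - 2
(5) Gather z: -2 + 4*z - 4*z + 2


(1) = 12*d^2 + 24*d
(2) = -9*d^2 + d*(5*w - 18) + 4*w^2 - 8*w
(3) = -z^2 - 7*z + 30
(4) = -2*l - 4
(5) = 0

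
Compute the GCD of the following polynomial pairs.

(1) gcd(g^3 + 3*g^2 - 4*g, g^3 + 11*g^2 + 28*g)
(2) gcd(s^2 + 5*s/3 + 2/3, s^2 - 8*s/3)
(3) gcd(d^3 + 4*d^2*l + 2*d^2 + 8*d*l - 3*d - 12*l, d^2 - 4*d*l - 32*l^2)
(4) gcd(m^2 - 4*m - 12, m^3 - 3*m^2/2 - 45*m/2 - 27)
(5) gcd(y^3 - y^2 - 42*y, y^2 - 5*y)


(1) = gcd(g*(g - 1)*(g + 4), g*(g + 4)*(g + 7)) = g^2 + 4*g
(2) = 1
(3) = d + 4*l
(4) = m - 6
(5) = gcd(y*(y - 7)*(y + 6), y*(y - 5)) = y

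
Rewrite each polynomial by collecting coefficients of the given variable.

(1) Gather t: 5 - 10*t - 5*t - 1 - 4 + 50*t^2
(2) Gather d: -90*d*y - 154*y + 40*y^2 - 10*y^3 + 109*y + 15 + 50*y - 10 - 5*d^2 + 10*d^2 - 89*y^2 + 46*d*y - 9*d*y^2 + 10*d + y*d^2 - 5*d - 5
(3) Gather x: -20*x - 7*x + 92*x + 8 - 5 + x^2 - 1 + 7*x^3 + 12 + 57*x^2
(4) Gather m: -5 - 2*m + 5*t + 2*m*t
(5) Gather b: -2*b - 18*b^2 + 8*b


(1) = 50*t^2 - 15*t
(2) = d^2*(y + 5) + d*(-9*y^2 - 44*y + 5) - 10*y^3 - 49*y^2 + 5*y
(3) = 7*x^3 + 58*x^2 + 65*x + 14
(4) = m*(2*t - 2) + 5*t - 5
(5) = -18*b^2 + 6*b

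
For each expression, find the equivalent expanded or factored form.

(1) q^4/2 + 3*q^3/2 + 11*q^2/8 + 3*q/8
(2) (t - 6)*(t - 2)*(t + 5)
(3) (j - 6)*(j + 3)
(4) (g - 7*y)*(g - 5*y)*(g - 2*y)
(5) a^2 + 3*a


(1) = q*(q/2 + 1/4)*(q + 1)*(q + 3/2)
(2) = t^3 - 3*t^2 - 28*t + 60
(3) = j^2 - 3*j - 18
(4) = g^3 - 14*g^2*y + 59*g*y^2 - 70*y^3
(5) = a*(a + 3)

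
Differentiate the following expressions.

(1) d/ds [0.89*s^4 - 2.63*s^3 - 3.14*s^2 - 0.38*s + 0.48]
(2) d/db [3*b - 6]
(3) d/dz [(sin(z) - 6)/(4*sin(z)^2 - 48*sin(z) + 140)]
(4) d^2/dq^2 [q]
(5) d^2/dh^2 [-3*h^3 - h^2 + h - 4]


(1) = 3.56*s^3 - 7.89*s^2 - 6.28*s - 0.38
(2) = 3
(3) = (12*sin(z) + cos(z)^2 - 38)*cos(z)/(4*(sin(z)^2 - 12*sin(z) + 35)^2)
(4) = 0
(5) = -18*h - 2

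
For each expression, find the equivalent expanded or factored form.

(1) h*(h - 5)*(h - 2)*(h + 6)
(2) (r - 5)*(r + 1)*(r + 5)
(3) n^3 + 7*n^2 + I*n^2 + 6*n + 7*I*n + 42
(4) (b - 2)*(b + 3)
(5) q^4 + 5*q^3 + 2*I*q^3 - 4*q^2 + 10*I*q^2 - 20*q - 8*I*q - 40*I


(1) = h^4 - h^3 - 32*h^2 + 60*h
(2) = r^3 + r^2 - 25*r - 25
(3) = (n + 7)*(n - 2*I)*(n + 3*I)
(4) = b^2 + b - 6
(5) = (q - 2)*(q + 2)*(q + 5)*(q + 2*I)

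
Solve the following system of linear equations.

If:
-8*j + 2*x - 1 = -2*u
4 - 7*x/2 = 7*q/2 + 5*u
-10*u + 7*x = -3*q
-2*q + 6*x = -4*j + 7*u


Then:
j = 121/1624
q = 11/58
u = 21/58
x = 177/406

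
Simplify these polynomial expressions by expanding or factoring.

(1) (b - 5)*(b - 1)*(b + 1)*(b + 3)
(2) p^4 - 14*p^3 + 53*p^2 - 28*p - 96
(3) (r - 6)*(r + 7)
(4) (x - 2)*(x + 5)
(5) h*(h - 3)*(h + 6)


(1) = b^4 - 2*b^3 - 16*b^2 + 2*b + 15
(2) = (p - 8)*(p - 4)*(p - 3)*(p + 1)
(3) = r^2 + r - 42
(4) = x^2 + 3*x - 10
(5) = h^3 + 3*h^2 - 18*h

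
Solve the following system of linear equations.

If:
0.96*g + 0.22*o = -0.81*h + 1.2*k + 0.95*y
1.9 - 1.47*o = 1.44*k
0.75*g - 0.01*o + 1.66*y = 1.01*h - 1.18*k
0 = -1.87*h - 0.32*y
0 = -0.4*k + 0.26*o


Then:
g = 0.06
h = 0.06
k = 0.51
o = 0.79
y = -0.35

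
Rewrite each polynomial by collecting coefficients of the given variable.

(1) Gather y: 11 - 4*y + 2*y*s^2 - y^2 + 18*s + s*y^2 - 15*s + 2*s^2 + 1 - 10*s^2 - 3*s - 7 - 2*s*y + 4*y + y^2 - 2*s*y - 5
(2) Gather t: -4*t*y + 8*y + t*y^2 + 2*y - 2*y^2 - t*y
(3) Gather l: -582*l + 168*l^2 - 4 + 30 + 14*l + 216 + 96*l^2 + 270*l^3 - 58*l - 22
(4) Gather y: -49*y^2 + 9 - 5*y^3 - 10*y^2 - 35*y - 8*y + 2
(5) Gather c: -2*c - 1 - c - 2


(1) = -8*s^2 + s*y^2 + y*(2*s^2 - 4*s)
(2) = t*(y^2 - 5*y) - 2*y^2 + 10*y
(3) = 270*l^3 + 264*l^2 - 626*l + 220
(4) = -5*y^3 - 59*y^2 - 43*y + 11
(5) = -3*c - 3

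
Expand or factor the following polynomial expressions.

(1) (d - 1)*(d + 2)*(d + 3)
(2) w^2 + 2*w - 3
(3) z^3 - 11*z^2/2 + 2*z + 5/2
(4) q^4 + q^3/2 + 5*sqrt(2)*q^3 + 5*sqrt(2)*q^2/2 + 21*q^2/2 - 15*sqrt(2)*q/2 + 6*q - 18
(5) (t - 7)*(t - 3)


(1) = d^3 + 4*d^2 + d - 6
(2) = (w - 1)*(w + 3)
(3) = (z - 5)*(z - 1)*(z + 1/2)
(4) = (q - 1)*(q + 3/2)*(q + 2*sqrt(2))*(q + 3*sqrt(2))
(5) = t^2 - 10*t + 21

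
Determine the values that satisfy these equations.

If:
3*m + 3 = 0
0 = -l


Then:
l = 0
m = -1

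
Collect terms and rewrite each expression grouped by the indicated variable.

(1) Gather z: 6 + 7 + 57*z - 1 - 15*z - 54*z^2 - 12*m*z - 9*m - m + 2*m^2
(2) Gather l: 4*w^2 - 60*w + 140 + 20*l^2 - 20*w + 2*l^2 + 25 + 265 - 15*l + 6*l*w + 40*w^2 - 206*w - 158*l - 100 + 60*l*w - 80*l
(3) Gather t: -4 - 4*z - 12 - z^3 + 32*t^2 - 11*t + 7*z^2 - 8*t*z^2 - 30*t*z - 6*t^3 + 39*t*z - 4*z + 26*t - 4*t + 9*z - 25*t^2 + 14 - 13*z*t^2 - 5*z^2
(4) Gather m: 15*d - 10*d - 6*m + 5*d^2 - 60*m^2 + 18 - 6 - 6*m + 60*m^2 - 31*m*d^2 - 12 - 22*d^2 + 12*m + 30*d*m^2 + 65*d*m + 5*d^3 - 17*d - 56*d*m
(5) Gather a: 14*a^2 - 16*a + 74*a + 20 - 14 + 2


(1) = 2*m^2 - 10*m - 54*z^2 + z*(42 - 12*m) + 12
(2) = 22*l^2 + l*(66*w - 253) + 44*w^2 - 286*w + 330
(3) = -6*t^3 + t^2*(7 - 13*z) + t*(-8*z^2 + 9*z + 11) - z^3 + 2*z^2 + z - 2
(4) = 5*d^3 - 17*d^2 + 30*d*m^2 - 12*d + m*(-31*d^2 + 9*d)
(5) = 14*a^2 + 58*a + 8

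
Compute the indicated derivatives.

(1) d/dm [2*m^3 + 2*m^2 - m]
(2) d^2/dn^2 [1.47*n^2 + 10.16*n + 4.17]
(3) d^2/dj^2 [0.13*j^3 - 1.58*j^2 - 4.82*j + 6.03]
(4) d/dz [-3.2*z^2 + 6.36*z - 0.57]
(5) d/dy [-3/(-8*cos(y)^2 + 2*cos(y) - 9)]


(1) = 6*m^2 + 4*m - 1
(2) = 2.94000000000000
(3) = 0.78*j - 3.16
(4) = 6.36 - 6.4*z
(5) = 6*(8*cos(y) - 1)*sin(y)/(8*cos(y)^2 - 2*cos(y) + 9)^2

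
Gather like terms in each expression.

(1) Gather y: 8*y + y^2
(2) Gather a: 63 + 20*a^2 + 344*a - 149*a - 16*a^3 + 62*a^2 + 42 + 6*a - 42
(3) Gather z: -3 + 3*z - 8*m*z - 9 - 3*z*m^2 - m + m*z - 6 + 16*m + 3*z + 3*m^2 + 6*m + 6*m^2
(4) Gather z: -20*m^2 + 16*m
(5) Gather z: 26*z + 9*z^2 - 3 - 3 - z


(1) = y^2 + 8*y
(2) = -16*a^3 + 82*a^2 + 201*a + 63
(3) = 9*m^2 + 21*m + z*(-3*m^2 - 7*m + 6) - 18
(4) = -20*m^2 + 16*m
(5) = 9*z^2 + 25*z - 6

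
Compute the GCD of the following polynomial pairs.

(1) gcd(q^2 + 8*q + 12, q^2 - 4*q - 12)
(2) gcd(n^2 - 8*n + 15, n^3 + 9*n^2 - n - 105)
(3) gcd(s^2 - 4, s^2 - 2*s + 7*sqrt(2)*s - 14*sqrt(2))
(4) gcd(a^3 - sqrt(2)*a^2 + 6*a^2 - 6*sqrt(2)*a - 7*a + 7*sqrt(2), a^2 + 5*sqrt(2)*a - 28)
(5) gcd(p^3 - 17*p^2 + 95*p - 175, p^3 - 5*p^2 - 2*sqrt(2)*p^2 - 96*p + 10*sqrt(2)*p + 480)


(1) = q + 2
(2) = gcd((n - 5)*(n - 3), (n - 3)*(n + 5)*(n + 7)) = n - 3
(3) = gcd((s - 2)*(s + 2), (s - 2)*(s + 7*sqrt(2))) = s - 2
(4) = gcd((a - 1)*(a + 7)*(a - sqrt(2)), (a - 2*sqrt(2))*(a + 7*sqrt(2))) = 1
(5) = p - 5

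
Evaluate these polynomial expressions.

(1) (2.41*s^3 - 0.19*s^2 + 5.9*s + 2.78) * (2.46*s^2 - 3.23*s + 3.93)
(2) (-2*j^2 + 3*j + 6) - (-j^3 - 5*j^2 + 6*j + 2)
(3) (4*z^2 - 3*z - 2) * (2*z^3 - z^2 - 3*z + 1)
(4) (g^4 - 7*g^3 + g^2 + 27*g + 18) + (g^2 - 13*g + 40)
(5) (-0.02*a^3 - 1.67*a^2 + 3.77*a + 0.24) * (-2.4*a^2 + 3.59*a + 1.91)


(1) = 5.9286*s^5 - 8.2517*s^4 + 24.599*s^3 - 12.9649*s^2 + 14.2076*s + 10.9254
(2) = j^3 + 3*j^2 - 3*j + 4
(3) = 8*z^5 - 10*z^4 - 13*z^3 + 15*z^2 + 3*z - 2
(4) = g^4 - 7*g^3 + 2*g^2 + 14*g + 58
(5) = 0.048*a^5 + 3.9362*a^4 - 15.0815*a^3 + 9.7686*a^2 + 8.0623*a + 0.4584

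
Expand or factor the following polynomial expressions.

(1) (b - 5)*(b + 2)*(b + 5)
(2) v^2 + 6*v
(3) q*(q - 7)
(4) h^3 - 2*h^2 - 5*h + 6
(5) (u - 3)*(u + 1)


(1) = b^3 + 2*b^2 - 25*b - 50
(2) = v*(v + 6)
(3) = q^2 - 7*q
(4) = (h - 3)*(h - 1)*(h + 2)
(5) = u^2 - 2*u - 3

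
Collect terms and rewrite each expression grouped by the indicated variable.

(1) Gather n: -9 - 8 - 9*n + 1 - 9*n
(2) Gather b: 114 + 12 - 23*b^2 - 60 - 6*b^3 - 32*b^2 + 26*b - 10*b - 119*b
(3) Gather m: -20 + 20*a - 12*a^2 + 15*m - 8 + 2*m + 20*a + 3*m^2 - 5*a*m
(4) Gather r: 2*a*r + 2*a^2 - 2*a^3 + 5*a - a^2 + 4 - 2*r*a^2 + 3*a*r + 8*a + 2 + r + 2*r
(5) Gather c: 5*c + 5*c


(1) = -18*n - 16
(2) = -6*b^3 - 55*b^2 - 103*b + 66
(3) = -12*a^2 + 40*a + 3*m^2 + m*(17 - 5*a) - 28
(4) = -2*a^3 + a^2 + 13*a + r*(-2*a^2 + 5*a + 3) + 6
(5) = 10*c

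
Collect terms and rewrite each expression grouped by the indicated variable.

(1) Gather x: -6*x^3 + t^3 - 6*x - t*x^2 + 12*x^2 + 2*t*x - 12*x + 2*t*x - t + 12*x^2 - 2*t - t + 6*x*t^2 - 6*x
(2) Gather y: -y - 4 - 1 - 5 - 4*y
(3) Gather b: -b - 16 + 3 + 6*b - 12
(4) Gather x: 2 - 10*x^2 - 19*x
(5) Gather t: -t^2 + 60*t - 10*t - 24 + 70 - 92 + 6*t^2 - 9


(1) = t^3 - 4*t - 6*x^3 + x^2*(24 - t) + x*(6*t^2 + 4*t - 24)
(2) = -5*y - 10
(3) = 5*b - 25
(4) = -10*x^2 - 19*x + 2
(5) = 5*t^2 + 50*t - 55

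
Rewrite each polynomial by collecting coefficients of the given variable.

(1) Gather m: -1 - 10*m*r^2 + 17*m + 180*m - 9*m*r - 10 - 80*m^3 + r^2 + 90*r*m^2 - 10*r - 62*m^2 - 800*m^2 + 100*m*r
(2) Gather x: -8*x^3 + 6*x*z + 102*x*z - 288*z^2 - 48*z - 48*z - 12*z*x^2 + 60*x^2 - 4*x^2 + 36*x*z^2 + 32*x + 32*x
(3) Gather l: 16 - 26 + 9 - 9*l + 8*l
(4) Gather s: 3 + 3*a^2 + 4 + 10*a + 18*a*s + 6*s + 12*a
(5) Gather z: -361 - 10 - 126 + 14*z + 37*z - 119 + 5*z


(1) = -80*m^3 + m^2*(90*r - 862) + m*(-10*r^2 + 91*r + 197) + r^2 - 10*r - 11
(2) = -8*x^3 + x^2*(56 - 12*z) + x*(36*z^2 + 108*z + 64) - 288*z^2 - 96*z
(3) = -l - 1
(4) = 3*a^2 + 22*a + s*(18*a + 6) + 7
(5) = 56*z - 616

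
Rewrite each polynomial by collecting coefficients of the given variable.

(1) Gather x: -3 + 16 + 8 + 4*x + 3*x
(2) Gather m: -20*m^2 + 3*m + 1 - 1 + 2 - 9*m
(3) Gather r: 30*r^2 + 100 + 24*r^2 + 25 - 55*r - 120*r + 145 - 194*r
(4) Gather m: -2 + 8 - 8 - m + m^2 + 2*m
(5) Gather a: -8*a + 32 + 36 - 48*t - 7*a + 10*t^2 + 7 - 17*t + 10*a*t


(1) = 7*x + 21
(2) = -20*m^2 - 6*m + 2
(3) = 54*r^2 - 369*r + 270
(4) = m^2 + m - 2
(5) = a*(10*t - 15) + 10*t^2 - 65*t + 75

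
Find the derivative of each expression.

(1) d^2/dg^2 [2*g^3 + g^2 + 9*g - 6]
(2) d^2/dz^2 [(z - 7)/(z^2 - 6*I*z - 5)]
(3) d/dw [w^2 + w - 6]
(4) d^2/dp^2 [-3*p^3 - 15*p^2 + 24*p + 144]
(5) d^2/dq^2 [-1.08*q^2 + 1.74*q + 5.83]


(1) = 12*g + 2
(2) = 2*(-4*(z - 7)*(z - 3*I)^2 + (-3*z + 7 + 6*I)*(-z^2 + 6*I*z + 5))/(-z^2 + 6*I*z + 5)^3
(3) = 2*w + 1
(4) = -18*p - 30
(5) = -2.16000000000000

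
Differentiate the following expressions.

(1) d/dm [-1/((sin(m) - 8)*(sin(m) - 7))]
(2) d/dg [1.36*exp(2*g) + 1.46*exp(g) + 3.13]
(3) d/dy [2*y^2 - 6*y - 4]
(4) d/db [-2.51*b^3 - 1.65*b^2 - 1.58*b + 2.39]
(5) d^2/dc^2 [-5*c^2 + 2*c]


(1) = (2*sin(m) - 15)*cos(m)/((sin(m) - 8)^2*(sin(m) - 7)^2)
(2) = (2.72*exp(g) + 1.46)*exp(g)
(3) = 4*y - 6
(4) = -7.53*b^2 - 3.3*b - 1.58
(5) = -10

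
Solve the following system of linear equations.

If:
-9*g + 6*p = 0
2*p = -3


Then:
g = -1
p = -3/2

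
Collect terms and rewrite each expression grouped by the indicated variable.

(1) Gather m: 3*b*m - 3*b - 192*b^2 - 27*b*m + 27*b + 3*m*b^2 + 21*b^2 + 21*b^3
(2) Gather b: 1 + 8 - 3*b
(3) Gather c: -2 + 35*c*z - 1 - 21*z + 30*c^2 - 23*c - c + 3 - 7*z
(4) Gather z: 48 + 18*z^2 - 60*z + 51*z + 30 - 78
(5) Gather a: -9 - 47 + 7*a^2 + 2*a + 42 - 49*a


(1) = 21*b^3 - 171*b^2 + 24*b + m*(3*b^2 - 24*b)
(2) = 9 - 3*b
(3) = 30*c^2 + c*(35*z - 24) - 28*z
(4) = 18*z^2 - 9*z
(5) = 7*a^2 - 47*a - 14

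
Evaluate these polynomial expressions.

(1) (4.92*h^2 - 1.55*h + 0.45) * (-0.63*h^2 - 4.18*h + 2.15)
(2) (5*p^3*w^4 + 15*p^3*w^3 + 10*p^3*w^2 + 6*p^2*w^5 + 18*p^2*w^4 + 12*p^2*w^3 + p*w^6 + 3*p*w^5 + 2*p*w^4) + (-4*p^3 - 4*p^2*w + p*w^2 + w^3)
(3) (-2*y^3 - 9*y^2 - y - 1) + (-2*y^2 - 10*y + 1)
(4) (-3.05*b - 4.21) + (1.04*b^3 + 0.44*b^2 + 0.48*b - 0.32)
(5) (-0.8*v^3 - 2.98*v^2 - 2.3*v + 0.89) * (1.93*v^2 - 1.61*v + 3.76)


(1) = -3.0996*h^4 - 19.5891*h^3 + 16.7735*h^2 - 5.2135*h + 0.9675
(2) = 5*p^3*w^4 + 15*p^3*w^3 + 10*p^3*w^2 - 4*p^3 + 6*p^2*w^5 + 18*p^2*w^4 + 12*p^2*w^3 - 4*p^2*w + p*w^6 + 3*p*w^5 + 2*p*w^4 + p*w^2 + w^3
(3) = -2*y^3 - 11*y^2 - 11*y
(4) = 1.04*b^3 + 0.44*b^2 - 2.57*b - 4.53
(5) = -1.544*v^5 - 4.4634*v^4 - 2.6492*v^3 - 5.7841*v^2 - 10.0809*v + 3.3464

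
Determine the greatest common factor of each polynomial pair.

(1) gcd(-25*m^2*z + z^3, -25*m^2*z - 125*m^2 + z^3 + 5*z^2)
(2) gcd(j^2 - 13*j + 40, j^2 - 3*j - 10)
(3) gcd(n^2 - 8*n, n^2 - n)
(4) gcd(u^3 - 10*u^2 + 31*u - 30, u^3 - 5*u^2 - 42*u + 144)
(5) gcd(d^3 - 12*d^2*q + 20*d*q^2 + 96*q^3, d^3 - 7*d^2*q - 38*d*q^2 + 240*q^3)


(1) = -25*m^2 + z^2
(2) = j - 5
(3) = n
(4) = u - 3
(5) = -d + 8*q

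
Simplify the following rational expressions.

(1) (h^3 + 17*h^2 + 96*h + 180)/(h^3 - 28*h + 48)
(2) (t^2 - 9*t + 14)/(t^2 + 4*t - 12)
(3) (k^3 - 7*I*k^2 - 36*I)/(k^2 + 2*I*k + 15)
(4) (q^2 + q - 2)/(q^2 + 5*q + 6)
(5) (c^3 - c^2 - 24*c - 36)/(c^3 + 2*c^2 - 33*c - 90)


(1) = (h^2 + 11*h + 30)/(h^2 - 6*h + 8)
(2) = (t - 7)/(t + 6)
(3) = (k^2 - 4*I*k + 12)/(k + 5*I)
(4) = (q - 1)/(q + 3)
(5) = (c + 2)/(c + 5)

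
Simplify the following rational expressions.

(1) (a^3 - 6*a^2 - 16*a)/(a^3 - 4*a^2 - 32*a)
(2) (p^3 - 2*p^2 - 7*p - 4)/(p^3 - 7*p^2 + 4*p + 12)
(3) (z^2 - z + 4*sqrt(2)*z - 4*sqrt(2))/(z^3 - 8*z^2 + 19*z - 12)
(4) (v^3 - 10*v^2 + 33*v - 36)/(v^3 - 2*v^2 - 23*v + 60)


(1) = (a + 2)/(a + 4)
(2) = (p^2 - 3*p - 4)/(p^2 - 8*p + 12)
(3) = (z + 4*sqrt(2))/(z^2 - 7*z + 12)
(4) = (v - 3)/(v + 5)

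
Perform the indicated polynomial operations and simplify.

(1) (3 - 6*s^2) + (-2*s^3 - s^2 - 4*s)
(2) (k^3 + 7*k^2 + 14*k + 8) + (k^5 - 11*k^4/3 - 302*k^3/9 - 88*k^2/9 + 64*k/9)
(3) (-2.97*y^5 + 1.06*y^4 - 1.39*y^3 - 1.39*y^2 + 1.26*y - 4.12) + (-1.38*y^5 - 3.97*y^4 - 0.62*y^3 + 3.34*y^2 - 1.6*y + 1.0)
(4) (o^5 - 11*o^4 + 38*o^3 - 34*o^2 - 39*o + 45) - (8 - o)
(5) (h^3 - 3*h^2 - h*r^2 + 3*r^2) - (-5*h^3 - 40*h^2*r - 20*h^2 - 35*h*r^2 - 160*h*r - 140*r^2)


(1) = -2*s^3 - 7*s^2 - 4*s + 3
(2) = k^5 - 11*k^4/3 - 293*k^3/9 - 25*k^2/9 + 190*k/9 + 8
(3) = -4.35*y^5 - 2.91*y^4 - 2.01*y^3 + 1.95*y^2 - 0.34*y - 3.12
(4) = o^5 - 11*o^4 + 38*o^3 - 34*o^2 - 38*o + 37
(5) = 6*h^3 + 40*h^2*r + 17*h^2 + 34*h*r^2 + 160*h*r + 143*r^2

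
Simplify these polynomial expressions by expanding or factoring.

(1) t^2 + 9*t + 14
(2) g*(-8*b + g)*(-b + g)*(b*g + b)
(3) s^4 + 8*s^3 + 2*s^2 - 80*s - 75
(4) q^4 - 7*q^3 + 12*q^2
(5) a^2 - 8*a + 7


(1) = (t + 2)*(t + 7)
(2) = 8*b^3*g^2 + 8*b^3*g - 9*b^2*g^3 - 9*b^2*g^2 + b*g^4 + b*g^3
(3) = (s - 3)*(s + 1)*(s + 5)^2
(4) = q^2*(q - 4)*(q - 3)
(5) = (a - 7)*(a - 1)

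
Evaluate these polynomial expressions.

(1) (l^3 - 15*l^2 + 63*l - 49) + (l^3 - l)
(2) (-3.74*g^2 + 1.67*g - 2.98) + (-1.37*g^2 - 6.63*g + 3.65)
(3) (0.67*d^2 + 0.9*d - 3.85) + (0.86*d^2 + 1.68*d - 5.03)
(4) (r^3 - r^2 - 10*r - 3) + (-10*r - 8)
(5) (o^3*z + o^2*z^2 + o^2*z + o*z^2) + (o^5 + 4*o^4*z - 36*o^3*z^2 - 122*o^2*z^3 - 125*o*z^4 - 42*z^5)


(1) = 2*l^3 - 15*l^2 + 62*l - 49
(2) = -5.11*g^2 - 4.96*g + 0.67
(3) = 1.53*d^2 + 2.58*d - 8.88
(4) = r^3 - r^2 - 20*r - 11
(5) = o^5 + 4*o^4*z - 36*o^3*z^2 + o^3*z - 122*o^2*z^3 + o^2*z^2 + o^2*z - 125*o*z^4 + o*z^2 - 42*z^5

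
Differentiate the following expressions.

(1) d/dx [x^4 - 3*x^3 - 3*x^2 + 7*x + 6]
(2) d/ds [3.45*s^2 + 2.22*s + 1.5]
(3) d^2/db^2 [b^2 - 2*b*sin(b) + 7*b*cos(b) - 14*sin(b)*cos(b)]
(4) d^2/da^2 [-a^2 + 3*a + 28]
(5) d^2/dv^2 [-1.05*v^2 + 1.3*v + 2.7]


(1) = 4*x^3 - 9*x^2 - 6*x + 7
(2) = 6.9*s + 2.22
(3) = 2*b*sin(b) - 7*b*cos(b) - 14*sin(b) + 28*sin(2*b) - 4*cos(b) + 2
(4) = -2
(5) = -2.10000000000000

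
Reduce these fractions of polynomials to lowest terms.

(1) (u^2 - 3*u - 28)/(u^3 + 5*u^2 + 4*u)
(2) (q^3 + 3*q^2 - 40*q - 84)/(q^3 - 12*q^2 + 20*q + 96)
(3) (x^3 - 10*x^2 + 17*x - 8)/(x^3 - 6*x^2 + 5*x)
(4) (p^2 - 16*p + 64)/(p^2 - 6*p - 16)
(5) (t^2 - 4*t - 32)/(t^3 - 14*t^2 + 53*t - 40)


(1) = (u - 7)/(u^2 + u)
(2) = (q + 7)/(q - 8)
(3) = (x^2 - 9*x + 8)/(x^2 - 5*x)
(4) = (p - 8)/(p + 2)
(5) = (t + 4)/(t^2 - 6*t + 5)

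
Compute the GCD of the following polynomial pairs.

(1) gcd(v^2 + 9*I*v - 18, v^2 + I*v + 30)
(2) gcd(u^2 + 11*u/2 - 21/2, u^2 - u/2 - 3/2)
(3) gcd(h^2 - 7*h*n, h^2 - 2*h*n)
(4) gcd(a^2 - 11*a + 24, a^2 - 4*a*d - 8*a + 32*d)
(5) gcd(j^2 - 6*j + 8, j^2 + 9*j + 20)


(1) = v + 6*I
(2) = gcd((u - 3/2)*(u + 7), (u - 3/2)*(u + 1)) = u - 3/2
(3) = h
(4) = gcd((a - 8)*(a - 3), (a - 8)*(a - 4*d)) = a - 8
(5) = gcd((j - 4)*(j - 2), (j + 4)*(j + 5)) = 1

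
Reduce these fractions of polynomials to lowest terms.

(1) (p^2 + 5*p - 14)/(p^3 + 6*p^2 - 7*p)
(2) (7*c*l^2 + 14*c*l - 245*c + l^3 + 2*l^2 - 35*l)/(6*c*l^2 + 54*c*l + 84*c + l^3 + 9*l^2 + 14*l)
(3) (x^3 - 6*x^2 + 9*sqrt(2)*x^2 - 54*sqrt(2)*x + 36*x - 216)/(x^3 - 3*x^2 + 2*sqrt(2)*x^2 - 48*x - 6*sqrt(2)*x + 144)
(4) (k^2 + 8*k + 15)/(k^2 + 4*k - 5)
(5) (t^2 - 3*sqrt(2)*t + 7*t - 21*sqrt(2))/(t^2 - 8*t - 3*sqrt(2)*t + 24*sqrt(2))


(1) = (p - 2)/(p^2 - p)
(2) = (7*c*l - 35*c + l^2 - 5*l)/(6*c*l + 12*c + l^2 + 2*l)
(3) = (x^2 + x*(-6 + 3*sqrt(2)) - 18*sqrt(2))/(x^2 + x*(-4*sqrt(2) - 3) + 12*sqrt(2))
(4) = (k + 3)/(k - 1)
(5) = (t + 7)/(t - 8)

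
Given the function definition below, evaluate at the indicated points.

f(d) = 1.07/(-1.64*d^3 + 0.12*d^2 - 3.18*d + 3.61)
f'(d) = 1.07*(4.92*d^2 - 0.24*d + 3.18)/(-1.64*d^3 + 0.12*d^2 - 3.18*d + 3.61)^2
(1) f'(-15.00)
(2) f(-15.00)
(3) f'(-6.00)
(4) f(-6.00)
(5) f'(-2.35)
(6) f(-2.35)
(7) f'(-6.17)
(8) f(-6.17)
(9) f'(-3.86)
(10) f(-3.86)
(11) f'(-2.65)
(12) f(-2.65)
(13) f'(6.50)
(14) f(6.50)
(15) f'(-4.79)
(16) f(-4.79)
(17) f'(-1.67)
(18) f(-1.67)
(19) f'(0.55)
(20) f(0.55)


(1) = 0.00
(2) = 0.00
(3) = 0.00
(4) = 0.00
(5) = 0.03
(6) = 0.03
(7) = 0.00
(8) = 0.00
(9) = 0.01
(10) = 0.01
(11) = 0.02
(12) = 0.02
(13) = 0.00
(14) = -0.00
(15) = 0.00
(16) = 0.01
(17) = 0.06
(18) = 0.06
(19) = 1.84
(20) = 0.66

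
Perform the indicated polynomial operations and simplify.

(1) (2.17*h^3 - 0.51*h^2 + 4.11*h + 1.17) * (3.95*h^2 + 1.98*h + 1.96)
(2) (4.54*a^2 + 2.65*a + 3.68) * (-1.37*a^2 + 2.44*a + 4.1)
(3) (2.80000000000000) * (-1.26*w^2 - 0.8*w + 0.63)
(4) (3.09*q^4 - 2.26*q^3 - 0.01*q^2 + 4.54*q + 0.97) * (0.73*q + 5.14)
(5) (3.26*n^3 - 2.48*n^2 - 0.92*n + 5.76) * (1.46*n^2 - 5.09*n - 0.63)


(1) = 8.5715*h^5 + 2.2821*h^4 + 19.4779*h^3 + 11.7597*h^2 + 10.3722*h + 2.2932
(2) = -6.2198*a^4 + 7.4471*a^3 + 20.0384*a^2 + 19.8442*a + 15.088
(3) = -3.528*w^2 - 2.24*w + 1.764
(4) = 2.2557*q^5 + 14.2328*q^4 - 11.6237*q^3 + 3.2628*q^2 + 24.0437*q + 4.9858
(5) = 4.7596*n^5 - 20.2142*n^4 + 9.2262*n^3 + 14.6548*n^2 - 28.7388*n - 3.6288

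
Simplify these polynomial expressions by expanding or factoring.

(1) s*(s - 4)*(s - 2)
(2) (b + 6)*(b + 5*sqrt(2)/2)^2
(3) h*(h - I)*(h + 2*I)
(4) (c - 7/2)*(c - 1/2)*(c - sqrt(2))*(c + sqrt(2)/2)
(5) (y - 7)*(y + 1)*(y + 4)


(1) = s^3 - 6*s^2 + 8*s
(2) = b^3 + 6*b^2 + 5*sqrt(2)*b^2 + 25*b/2 + 30*sqrt(2)*b + 75
(3) = h^3 + I*h^2 + 2*h
(4) = c^4 - 4*c^3 - sqrt(2)*c^3/2 + 3*c^2/4 + 2*sqrt(2)*c^2 - 7*sqrt(2)*c/8 + 4*c - 7/4
(5) = y^3 - 2*y^2 - 31*y - 28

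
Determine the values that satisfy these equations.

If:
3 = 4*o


Then:
o = 3/4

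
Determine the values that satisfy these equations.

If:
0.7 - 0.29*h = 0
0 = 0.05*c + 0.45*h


Then:
c = -21.72
h = 2.41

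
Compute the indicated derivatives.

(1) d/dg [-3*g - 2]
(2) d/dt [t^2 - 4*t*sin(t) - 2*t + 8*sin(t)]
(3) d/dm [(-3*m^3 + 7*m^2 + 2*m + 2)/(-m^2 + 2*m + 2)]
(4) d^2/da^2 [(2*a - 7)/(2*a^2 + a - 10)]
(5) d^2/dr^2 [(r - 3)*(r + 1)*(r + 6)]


(1) = -3
(2) = -4*t*cos(t) + 2*t - 4*sin(t) + 8*cos(t) - 2
(3) = m*(3*m^3 - 12*m^2 - 2*m + 32)/(m^4 - 4*m^3 + 8*m + 4)
(4) = 2*(12*(1 - a)*(2*a^2 + a - 10) + (2*a - 7)*(4*a + 1)^2)/(2*a^2 + a - 10)^3
(5) = 6*r + 8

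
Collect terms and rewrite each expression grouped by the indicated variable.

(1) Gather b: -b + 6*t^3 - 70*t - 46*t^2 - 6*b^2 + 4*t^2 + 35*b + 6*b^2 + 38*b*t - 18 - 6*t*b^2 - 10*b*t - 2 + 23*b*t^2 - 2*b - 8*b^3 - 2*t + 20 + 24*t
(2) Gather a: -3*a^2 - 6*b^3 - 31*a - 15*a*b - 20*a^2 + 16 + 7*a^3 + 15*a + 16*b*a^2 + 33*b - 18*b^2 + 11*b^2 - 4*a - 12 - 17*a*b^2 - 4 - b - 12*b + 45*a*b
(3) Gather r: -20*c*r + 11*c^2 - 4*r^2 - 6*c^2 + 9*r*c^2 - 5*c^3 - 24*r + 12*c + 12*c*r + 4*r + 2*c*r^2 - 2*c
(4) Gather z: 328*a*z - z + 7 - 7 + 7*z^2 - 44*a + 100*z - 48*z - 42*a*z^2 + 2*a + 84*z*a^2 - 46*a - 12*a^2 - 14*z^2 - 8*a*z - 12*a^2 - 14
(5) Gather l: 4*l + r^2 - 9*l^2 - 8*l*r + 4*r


(1) = -8*b^3 - 6*b^2*t + b*(23*t^2 + 28*t + 32) + 6*t^3 - 42*t^2 - 48*t
(2) = 7*a^3 + a^2*(16*b - 23) + a*(-17*b^2 + 30*b - 20) - 6*b^3 - 7*b^2 + 20*b
(3) = -5*c^3 + 5*c^2 + 10*c + r^2*(2*c - 4) + r*(9*c^2 - 8*c - 20)
(4) = -24*a^2 - 88*a + z^2*(-42*a - 7) + z*(84*a^2 + 320*a + 51) - 14
(5) = -9*l^2 + l*(4 - 8*r) + r^2 + 4*r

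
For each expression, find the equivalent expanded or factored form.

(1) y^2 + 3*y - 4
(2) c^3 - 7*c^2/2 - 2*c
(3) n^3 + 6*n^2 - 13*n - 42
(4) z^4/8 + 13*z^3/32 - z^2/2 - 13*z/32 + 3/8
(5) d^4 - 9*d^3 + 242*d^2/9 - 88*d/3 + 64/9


(1) = (y - 1)*(y + 4)
(2) = c*(c - 4)*(c + 1/2)
(3) = (n - 3)*(n + 2)*(n + 7)
(4) = (z/4 + 1)*(z/2 + 1/2)*(z - 1)*(z - 3/4)
(5) = (d - 4)*(d - 8/3)*(d - 2)*(d - 1/3)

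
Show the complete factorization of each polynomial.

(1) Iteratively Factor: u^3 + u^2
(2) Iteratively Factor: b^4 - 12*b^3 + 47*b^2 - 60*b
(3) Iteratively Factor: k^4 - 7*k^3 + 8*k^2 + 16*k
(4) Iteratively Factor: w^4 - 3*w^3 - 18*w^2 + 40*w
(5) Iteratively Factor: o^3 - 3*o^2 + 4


(1) = (u)*(u^2 + u) = u*(u + 1)*(u)
(2) = (b - 4)*(b^3 - 8*b^2 + 15*b) = (b - 5)*(b - 4)*(b^2 - 3*b) = (b - 5)*(b - 4)*(b - 3)*(b)
(3) = (k - 4)*(k^3 - 3*k^2 - 4*k) = (k - 4)^2*(k^2 + k) = (k - 4)^2*(k + 1)*(k)
(4) = (w - 2)*(w^3 - w^2 - 20*w) = w*(w - 2)*(w^2 - w - 20) = w*(w - 2)*(w + 4)*(w - 5)
(5) = (o - 2)*(o^2 - o - 2) = (o - 2)^2*(o + 1)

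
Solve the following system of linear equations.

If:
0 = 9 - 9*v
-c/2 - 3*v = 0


Then:
c = -6
v = 1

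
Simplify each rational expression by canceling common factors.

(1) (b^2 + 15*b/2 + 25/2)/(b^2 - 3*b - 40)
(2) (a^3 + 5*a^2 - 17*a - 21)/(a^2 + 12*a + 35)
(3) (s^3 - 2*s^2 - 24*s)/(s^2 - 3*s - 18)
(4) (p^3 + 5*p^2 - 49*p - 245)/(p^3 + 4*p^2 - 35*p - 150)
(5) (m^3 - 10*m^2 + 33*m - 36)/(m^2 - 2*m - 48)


(1) = (2*b + 5)/(2*b - 16)
(2) = (a^2 - 2*a - 3)/(a + 5)
(3) = (s^2 + 4*s)/(s + 3)
(4) = (p^2 - 49)/(p^2 - p - 30)
(5) = (m^3 - 10*m^2 + 33*m - 36)/(m^2 - 2*m - 48)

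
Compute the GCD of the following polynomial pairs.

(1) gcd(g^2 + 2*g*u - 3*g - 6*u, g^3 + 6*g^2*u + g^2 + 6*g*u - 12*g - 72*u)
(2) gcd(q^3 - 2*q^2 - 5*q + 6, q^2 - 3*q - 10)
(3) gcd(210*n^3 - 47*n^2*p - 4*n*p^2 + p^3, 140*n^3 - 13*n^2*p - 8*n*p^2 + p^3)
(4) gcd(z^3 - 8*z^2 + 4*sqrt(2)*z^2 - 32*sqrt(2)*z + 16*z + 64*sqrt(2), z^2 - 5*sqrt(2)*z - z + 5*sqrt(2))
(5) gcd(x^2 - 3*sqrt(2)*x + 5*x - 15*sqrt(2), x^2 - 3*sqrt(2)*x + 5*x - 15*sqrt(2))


(1) = g - 3
(2) = gcd((q - 3)*(q - 1)*(q + 2), (q - 5)*(q + 2)) = q + 2
(3) = gcd((-6*n + p)*(-5*n + p)*(7*n + p), (-7*n + p)*(-5*n + p)*(4*n + p)) = -5*n + p
(4) = gcd((z - 4)^2*(z + 4*sqrt(2)), (z - 1)*(z - 5*sqrt(2))) = 1
(5) = gcd((x + 5)*(x - 3*sqrt(2)), (x + 5)*(x - 3*sqrt(2))) = x^2 + x*(5 - 3*sqrt(2)) - 15*sqrt(2)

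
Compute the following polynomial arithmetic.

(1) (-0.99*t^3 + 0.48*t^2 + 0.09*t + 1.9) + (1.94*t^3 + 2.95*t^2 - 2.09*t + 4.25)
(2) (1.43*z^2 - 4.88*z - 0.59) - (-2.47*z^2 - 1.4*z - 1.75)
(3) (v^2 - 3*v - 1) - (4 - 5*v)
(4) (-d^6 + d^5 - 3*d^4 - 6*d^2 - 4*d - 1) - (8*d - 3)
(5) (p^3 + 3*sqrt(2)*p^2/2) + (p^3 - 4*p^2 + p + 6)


(1) = 0.95*t^3 + 3.43*t^2 - 2.0*t + 6.15
(2) = 3.9*z^2 - 3.48*z + 1.16
(3) = v^2 + 2*v - 5
(4) = -d^6 + d^5 - 3*d^4 - 6*d^2 - 12*d + 2
(5) = 2*p^3 - 4*p^2 + 3*sqrt(2)*p^2/2 + p + 6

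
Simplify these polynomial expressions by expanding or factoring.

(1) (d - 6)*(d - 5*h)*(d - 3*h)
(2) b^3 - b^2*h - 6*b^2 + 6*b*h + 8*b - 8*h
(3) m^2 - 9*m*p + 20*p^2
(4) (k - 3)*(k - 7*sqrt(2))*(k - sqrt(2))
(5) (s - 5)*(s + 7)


(1) = d^3 - 8*d^2*h - 6*d^2 + 15*d*h^2 + 48*d*h - 90*h^2
(2) = (b - 4)*(b - 2)*(b - h)
(3) = (m - 5*p)*(m - 4*p)
(4) = k^3 - 8*sqrt(2)*k^2 - 3*k^2 + 14*k + 24*sqrt(2)*k - 42
(5) = s^2 + 2*s - 35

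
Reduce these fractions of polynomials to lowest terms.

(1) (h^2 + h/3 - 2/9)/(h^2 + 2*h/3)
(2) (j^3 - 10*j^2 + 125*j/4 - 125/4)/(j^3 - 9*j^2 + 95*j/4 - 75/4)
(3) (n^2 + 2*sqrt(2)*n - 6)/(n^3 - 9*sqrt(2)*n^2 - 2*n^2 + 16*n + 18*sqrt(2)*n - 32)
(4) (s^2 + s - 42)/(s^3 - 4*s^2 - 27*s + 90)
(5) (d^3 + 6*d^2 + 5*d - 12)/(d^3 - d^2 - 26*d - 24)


(1) = (3*h - 1)/(3*h)
(2) = (2*j - 5)/(2*j - 3)
(3) = (n + 3*sqrt(2))/(n^2 + n*(-8*sqrt(2) - 2) + 16*sqrt(2))
(4) = (s + 7)/(s^2 + 2*s - 15)
(5) = (d^2 + 2*d - 3)/(d^2 - 5*d - 6)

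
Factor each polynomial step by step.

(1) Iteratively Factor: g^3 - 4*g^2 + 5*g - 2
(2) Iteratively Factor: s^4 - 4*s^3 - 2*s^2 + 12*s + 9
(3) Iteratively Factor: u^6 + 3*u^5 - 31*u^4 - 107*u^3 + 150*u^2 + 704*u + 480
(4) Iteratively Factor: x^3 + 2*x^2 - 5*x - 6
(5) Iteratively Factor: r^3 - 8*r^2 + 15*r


(1) = (g - 1)*(g^2 - 3*g + 2) = (g - 2)*(g - 1)*(g - 1)
(2) = (s + 1)*(s^3 - 5*s^2 + 3*s + 9) = (s + 1)^2*(s^2 - 6*s + 9) = (s - 3)*(s + 1)^2*(s - 3)
(3) = (u + 2)*(u^5 + u^4 - 33*u^3 - 41*u^2 + 232*u + 240) = (u + 2)*(u + 4)*(u^4 - 3*u^3 - 21*u^2 + 43*u + 60) = (u + 2)*(u + 4)^2*(u^3 - 7*u^2 + 7*u + 15) = (u - 3)*(u + 2)*(u + 4)^2*(u^2 - 4*u - 5) = (u - 5)*(u - 3)*(u + 2)*(u + 4)^2*(u + 1)
(4) = (x + 3)*(x^2 - x - 2) = (x - 2)*(x + 3)*(x + 1)
(5) = (r)*(r^2 - 8*r + 15) = r*(r - 5)*(r - 3)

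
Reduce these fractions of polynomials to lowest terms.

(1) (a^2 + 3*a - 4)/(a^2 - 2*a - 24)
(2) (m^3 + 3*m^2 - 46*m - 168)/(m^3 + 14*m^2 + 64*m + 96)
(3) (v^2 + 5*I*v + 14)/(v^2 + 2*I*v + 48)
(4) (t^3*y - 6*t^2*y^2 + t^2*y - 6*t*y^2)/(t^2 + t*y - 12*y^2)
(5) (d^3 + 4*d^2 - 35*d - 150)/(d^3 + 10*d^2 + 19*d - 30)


(1) = (a - 1)/(a - 6)
(2) = (m - 7)/(m + 4)
(3) = (v^2 + 5*I*v + 14)/(v^2 + 2*I*v + 48)
(4) = (-t^3*y + 6*t^2*y^2 - t^2*y + 6*t*y^2)/(-t^2 - t*y + 12*y^2)
(5) = (d^2 - d - 30)/(d^2 + 5*d - 6)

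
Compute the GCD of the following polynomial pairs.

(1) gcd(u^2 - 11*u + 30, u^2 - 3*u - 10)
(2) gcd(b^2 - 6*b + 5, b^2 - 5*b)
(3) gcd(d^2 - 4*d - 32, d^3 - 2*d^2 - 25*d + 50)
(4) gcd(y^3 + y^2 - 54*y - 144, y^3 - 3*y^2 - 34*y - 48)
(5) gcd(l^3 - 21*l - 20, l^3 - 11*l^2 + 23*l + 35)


(1) = gcd((u - 6)*(u - 5), (u - 5)*(u + 2)) = u - 5
(2) = gcd((b - 5)*(b - 1), b*(b - 5)) = b - 5
(3) = 1
(4) = gcd((y - 8)*(y + 3)*(y + 6), (y - 8)*(y + 2)*(y + 3)) = y^2 - 5*y - 24
(5) = l^2 - 4*l - 5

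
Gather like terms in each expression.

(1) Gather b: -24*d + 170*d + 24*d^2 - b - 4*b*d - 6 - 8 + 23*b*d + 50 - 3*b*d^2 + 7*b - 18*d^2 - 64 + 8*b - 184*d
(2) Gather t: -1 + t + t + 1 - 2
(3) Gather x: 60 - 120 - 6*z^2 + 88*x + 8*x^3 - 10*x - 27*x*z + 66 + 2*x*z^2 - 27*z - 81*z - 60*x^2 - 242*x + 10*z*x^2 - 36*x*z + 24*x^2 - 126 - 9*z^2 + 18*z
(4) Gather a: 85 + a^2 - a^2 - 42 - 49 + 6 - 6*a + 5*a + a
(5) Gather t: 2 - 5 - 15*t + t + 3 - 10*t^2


(1) = b*(-3*d^2 + 19*d + 14) + 6*d^2 - 38*d - 28
(2) = 2*t - 2
(3) = 8*x^3 + x^2*(10*z - 36) + x*(2*z^2 - 63*z - 164) - 15*z^2 - 90*z - 120
(4) = 0
(5) = -10*t^2 - 14*t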